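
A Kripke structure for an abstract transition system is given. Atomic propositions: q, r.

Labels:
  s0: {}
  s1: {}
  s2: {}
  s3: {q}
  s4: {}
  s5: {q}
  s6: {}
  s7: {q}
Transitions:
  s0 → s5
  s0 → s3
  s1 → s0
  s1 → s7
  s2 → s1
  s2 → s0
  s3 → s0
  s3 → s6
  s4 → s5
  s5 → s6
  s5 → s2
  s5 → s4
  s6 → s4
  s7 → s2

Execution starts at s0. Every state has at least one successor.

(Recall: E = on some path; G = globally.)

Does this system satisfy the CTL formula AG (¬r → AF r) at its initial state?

States satisfying ¬r → AF r: ∅.
States satisfying AG (¬r → AF r): ∅.
s0 is reachable from s0 and violates ¬r → AF r, so AG fails at s0.
s0 ∉ Sat(AG (¬r → AF r)).

Does not hold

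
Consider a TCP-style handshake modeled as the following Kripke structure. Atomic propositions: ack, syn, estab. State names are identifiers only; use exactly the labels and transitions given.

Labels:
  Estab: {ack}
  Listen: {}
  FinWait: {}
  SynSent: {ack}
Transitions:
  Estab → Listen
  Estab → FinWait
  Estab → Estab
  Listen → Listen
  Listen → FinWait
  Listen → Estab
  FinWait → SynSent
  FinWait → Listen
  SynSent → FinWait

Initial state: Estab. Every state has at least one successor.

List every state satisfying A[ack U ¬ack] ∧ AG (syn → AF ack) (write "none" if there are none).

States satisfying ack: {Estab, SynSent}.
States satisfying ¬ack: {Listen, FinWait}.
States satisfying A[ack U ¬ack]: {Listen, FinWait, SynSent}.
States satisfying syn → AF ack: {Estab, Listen, FinWait, SynSent}.
States satisfying AG (syn → AF ack): {Estab, Listen, FinWait, SynSent}.
States satisfying A[ack U ¬ack] ∧ AG (syn → AF ack): {Listen, FinWait, SynSent}.

{Listen, FinWait, SynSent}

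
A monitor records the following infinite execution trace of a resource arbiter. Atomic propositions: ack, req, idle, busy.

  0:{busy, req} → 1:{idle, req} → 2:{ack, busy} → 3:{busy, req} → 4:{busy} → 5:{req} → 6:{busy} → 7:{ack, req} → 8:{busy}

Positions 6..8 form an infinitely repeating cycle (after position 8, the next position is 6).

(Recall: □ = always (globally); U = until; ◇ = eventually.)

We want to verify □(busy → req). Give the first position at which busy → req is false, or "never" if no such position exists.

2

Check busy → req at each position in order: 0 ✓, 1 ✓.
At position 2 the labels are {ack, busy}, so busy → req is false there. This is the first violation.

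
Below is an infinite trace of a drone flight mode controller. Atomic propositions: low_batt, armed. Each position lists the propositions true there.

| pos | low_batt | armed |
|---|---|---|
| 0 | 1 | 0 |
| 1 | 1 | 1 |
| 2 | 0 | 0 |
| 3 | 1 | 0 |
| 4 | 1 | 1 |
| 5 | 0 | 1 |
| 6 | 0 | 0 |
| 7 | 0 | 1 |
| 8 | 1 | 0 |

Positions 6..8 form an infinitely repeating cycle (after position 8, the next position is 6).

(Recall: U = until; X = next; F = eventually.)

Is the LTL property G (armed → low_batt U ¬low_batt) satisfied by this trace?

Holds

armed → low_batt U ¬low_batt holds at every position 0..8, and those are all positions ever visited, so G (armed → low_batt U ¬low_batt) holds.
Positions where armed holds: 1, 4, 5, 7.
Check low_batt U ¬low_batt at each: 1→ok, 4→ok, 5→ok, 7→ok.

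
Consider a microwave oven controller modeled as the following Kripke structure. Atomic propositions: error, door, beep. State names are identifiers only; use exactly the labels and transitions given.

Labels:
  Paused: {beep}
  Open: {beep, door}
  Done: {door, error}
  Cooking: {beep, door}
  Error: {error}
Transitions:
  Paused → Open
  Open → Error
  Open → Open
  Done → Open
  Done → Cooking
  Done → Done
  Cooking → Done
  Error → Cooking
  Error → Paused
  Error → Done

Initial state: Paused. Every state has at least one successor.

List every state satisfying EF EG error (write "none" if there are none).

States satisfying EG error: {Done, Error}.
States satisfying EF EG error: {Paused, Open, Done, Cooking, Error}.

{Paused, Open, Done, Cooking, Error}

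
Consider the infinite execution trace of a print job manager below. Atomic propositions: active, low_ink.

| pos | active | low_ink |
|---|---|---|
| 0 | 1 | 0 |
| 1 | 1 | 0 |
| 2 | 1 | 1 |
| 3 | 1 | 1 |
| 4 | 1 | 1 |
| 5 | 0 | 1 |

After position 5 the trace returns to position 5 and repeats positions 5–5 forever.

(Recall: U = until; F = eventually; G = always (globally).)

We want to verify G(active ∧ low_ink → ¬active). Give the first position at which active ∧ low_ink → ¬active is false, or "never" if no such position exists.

2

Check active ∧ low_ink → ¬active at each position in order: 0 ✓, 1 ✓.
At position 2 the labels are {active, low_ink}, so active ∧ low_ink → ¬active is false there. This is the first violation.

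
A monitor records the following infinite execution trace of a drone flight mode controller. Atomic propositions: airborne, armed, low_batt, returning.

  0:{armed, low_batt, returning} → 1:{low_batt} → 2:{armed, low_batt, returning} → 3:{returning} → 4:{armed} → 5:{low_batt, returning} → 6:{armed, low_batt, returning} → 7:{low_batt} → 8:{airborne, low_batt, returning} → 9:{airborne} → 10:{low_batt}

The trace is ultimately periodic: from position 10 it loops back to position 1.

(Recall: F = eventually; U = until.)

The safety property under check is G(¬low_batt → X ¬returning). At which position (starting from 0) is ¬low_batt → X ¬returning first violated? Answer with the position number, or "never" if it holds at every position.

4

Check ¬low_batt → X ¬returning at each position in order: 0 ✓, 1 ✓, 2 ✓, 3 ✓.
At position 4 the labels are {armed} and the next position 5 has {low_batt, returning}, so ¬low_batt → X ¬returning is false there. This is the first violation.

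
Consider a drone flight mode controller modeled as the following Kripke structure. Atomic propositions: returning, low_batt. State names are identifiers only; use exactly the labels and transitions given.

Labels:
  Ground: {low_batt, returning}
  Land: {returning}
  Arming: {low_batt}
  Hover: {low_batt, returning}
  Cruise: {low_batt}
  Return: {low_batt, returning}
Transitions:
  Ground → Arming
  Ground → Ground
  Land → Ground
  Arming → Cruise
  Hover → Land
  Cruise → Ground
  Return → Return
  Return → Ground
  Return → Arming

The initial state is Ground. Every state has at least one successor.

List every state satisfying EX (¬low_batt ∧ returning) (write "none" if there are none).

States satisfying ¬low_batt ∧ returning: {Land}.
States satisfying EX (¬low_batt ∧ returning): {Hover}.

{Hover}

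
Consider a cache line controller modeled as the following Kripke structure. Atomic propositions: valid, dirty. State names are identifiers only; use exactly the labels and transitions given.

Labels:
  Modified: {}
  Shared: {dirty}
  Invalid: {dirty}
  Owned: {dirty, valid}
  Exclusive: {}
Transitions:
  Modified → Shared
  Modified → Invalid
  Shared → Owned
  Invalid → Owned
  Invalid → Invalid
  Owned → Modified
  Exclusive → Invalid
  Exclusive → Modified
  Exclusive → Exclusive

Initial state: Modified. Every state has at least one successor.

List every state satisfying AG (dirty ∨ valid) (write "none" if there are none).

none

States satisfying dirty ∨ valid: {Shared, Invalid, Owned}.
States satisfying AG (dirty ∨ valid): ∅.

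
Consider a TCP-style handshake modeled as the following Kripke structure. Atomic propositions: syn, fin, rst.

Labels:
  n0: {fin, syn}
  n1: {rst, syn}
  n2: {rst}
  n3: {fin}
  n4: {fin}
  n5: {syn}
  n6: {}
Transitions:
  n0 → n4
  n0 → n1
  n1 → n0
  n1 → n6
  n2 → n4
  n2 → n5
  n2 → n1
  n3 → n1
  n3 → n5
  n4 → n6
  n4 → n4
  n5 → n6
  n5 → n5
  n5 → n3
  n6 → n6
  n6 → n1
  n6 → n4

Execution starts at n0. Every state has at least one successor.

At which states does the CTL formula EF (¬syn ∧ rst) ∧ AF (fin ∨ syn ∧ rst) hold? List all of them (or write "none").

none

States satisfying ¬syn ∧ rst: {n2}.
States satisfying EF (¬syn ∧ rst): {n2}.
States satisfying fin ∨ syn ∧ rst: {n0, n1, n3, n4}.
States satisfying AF (fin ∨ syn ∧ rst): {n0, n1, n3, n4}.
States satisfying EF (¬syn ∧ rst) ∧ AF (fin ∨ syn ∧ rst): ∅.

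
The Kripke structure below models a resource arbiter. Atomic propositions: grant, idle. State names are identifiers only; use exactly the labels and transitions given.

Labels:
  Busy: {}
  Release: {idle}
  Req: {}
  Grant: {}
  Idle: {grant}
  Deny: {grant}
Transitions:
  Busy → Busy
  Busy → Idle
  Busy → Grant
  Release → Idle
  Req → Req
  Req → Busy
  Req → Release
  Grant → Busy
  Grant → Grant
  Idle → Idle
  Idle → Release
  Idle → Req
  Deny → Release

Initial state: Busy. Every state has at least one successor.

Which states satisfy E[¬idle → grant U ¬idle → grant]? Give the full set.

States satisfying ¬idle → grant: {Release, Idle, Deny}.
States satisfying E[¬idle → grant U ¬idle → grant]: {Release, Idle, Deny}.

{Release, Idle, Deny}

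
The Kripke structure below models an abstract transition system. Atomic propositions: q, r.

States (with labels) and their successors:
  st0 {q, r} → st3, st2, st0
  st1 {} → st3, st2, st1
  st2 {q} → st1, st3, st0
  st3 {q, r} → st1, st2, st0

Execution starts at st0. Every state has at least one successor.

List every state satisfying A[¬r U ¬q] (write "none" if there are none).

{st1}

States satisfying ¬r: {st1, st2}.
States satisfying ¬q: {st1}.
States satisfying A[¬r U ¬q]: {st1}.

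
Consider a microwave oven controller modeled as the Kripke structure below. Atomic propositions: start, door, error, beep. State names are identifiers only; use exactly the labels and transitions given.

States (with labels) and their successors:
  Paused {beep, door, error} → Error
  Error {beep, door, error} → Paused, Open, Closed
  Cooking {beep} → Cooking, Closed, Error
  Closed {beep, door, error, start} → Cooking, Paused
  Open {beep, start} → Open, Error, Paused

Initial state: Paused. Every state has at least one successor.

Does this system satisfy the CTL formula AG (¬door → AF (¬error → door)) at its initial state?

No

States satisfying ¬door → AF (¬error → door): {Paused, Error, Closed}.
States satisfying AG (¬door → AF (¬error → door)): ∅.
Cooking is reachable from Paused and violates ¬door → AF (¬error → door), so AG fails at Paused.
Paused ∉ Sat(AG (¬door → AF (¬error → door))).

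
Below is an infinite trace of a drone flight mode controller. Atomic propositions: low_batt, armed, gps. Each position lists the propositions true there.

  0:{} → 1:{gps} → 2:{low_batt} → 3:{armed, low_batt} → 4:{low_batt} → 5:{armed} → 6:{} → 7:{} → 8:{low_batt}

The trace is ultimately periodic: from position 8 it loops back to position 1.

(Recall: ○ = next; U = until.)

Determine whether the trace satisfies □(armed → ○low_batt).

Does not hold

armed → ○low_batt must hold at every position from 0 onward. It fails at position 5, so □(armed → ○low_batt) is false.
Positions where armed holds: 3, 5.
Check ○low_batt at each: 3→ok, 5→fails.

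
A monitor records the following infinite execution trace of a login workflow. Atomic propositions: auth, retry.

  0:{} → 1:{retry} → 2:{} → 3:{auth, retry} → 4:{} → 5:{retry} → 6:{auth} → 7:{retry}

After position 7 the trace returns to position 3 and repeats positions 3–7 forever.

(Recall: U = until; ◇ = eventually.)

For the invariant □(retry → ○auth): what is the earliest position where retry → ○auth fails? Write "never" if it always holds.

1

Check retry → ○auth at each position in order: 0 ✓.
At position 1 the labels are {retry} and the next position 2 has {}, so retry → ○auth is false there. This is the first violation.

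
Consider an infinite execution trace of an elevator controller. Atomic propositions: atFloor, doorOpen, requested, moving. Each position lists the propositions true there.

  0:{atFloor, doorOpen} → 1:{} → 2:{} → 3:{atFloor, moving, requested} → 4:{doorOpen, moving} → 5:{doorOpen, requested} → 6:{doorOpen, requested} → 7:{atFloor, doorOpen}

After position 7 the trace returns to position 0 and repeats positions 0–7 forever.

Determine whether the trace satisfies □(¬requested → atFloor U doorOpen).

¬requested → atFloor U doorOpen must hold at every position from 0 onward. It fails at position 1, so □(¬requested → atFloor U doorOpen) is false.
Positions where ¬requested holds: 0, 1, 2, 4, 7.
Check atFloor U doorOpen at each: 0→ok, 1→fails, 2→fails, 4→ok, 7→ok.

Does not hold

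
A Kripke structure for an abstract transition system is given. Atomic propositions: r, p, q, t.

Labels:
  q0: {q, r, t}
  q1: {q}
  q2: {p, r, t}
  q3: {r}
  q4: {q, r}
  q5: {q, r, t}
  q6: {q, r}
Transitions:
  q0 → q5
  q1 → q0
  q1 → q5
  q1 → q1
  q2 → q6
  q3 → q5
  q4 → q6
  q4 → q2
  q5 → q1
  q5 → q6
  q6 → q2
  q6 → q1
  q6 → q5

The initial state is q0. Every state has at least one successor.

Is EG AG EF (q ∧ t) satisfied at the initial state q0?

Satisfied

States satisfying AG EF (q ∧ t): {q0, q1, q2, q3, q4, q5, q6}.
States satisfying EG AG EF (q ∧ t): {q0, q1, q2, q3, q4, q5, q6}.
q0 ∈ Sat(EG AG EF (q ∧ t)).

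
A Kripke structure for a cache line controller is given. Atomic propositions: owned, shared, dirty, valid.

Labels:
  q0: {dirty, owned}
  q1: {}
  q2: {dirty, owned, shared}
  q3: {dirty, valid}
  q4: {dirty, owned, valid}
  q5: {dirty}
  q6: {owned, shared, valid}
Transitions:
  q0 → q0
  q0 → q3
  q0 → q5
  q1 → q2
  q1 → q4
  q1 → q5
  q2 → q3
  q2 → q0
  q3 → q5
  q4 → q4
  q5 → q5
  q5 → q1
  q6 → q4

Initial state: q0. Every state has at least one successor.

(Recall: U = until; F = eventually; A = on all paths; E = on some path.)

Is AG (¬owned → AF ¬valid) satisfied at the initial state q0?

States satisfying ¬owned → AF ¬valid: {q0, q1, q2, q3, q4, q5, q6}.
States satisfying AG (¬owned → AF ¬valid): {q0, q1, q2, q3, q4, q5, q6}.
Every state reachable from q0 satisfies ¬owned → AF ¬valid.
q0 ∈ Sat(AG (¬owned → AF ¬valid)).

Holds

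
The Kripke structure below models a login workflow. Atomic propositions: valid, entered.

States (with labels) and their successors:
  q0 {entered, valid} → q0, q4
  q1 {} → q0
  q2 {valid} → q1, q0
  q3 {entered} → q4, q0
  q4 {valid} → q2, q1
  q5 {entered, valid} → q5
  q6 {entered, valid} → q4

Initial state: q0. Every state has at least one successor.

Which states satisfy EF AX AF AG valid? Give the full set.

States satisfying AX AF AG valid: {q5}.
States satisfying EF AX AF AG valid: {q5}.

{q5}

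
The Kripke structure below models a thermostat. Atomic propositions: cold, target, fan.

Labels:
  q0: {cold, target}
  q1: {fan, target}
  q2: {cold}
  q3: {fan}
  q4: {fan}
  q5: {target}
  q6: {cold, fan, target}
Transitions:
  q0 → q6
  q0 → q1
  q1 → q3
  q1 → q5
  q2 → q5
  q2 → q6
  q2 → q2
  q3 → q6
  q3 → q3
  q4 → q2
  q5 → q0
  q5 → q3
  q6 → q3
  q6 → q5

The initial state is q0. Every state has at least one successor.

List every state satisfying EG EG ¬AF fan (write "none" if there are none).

{q2}

States satisfying EG ¬AF fan: {q2}.
States satisfying EG EG ¬AF fan: {q2}.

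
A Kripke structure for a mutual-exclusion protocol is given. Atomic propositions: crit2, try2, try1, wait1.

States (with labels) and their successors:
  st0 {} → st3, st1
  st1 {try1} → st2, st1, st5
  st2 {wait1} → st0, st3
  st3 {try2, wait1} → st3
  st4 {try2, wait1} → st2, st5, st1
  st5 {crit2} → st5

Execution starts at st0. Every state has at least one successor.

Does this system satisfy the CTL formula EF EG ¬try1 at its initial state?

Satisfied

States satisfying EG ¬try1: {st0, st2, st3, st4, st5}.
States satisfying EF EG ¬try1: {st0, st1, st2, st3, st4, st5}.
Some path from st0 reaches a state where EG ¬try1 holds.
st0 ∈ Sat(EF EG ¬try1).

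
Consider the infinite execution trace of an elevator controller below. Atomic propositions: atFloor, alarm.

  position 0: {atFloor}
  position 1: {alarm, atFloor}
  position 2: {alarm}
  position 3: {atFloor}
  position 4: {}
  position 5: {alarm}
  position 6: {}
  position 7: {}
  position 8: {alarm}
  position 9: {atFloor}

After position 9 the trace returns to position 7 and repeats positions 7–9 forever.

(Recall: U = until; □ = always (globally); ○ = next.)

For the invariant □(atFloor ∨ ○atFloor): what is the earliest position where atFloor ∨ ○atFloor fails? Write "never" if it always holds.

4

Check atFloor ∨ ○atFloor at each position in order: 0 ✓, 1 ✓, 2 ✓, 3 ✓.
At position 4 the labels are {} and the next position 5 has {alarm}, so atFloor ∨ ○atFloor is false there. This is the first violation.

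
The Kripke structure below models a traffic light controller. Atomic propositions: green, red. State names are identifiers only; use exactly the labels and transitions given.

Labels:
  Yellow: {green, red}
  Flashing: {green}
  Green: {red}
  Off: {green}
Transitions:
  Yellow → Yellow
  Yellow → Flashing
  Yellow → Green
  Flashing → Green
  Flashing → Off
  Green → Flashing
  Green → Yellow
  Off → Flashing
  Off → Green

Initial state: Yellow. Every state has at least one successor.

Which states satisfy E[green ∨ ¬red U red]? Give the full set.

States satisfying green ∨ ¬red: {Yellow, Flashing, Off}.
States satisfying red: {Yellow, Green}.
States satisfying E[green ∨ ¬red U red]: {Yellow, Flashing, Green, Off}.

{Yellow, Flashing, Green, Off}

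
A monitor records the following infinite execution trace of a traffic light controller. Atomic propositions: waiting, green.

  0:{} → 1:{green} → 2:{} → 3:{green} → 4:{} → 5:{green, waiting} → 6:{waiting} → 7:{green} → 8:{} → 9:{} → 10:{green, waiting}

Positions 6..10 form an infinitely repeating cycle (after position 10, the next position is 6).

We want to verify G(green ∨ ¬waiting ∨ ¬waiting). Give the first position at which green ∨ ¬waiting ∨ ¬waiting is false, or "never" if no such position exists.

Check green ∨ ¬waiting ∨ ¬waiting at each position in order: 0 ✓, 1 ✓, 2 ✓, 3 ✓, 4 ✓, 5 ✓.
At position 6 the labels are {waiting}, so green ∨ ¬waiting ∨ ¬waiting is false there. This is the first violation.

6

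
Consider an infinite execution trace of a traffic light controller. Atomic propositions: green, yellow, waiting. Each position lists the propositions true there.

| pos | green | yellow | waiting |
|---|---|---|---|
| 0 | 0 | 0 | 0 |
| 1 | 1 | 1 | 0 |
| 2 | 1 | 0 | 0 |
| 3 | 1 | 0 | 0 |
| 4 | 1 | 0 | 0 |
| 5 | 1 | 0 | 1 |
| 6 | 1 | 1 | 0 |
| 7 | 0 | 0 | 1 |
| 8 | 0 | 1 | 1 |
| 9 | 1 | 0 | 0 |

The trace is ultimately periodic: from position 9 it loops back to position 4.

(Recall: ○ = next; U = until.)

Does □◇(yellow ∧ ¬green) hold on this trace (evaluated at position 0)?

Satisfied

◇(yellow ∧ ¬green) holds at every position 0..9, and those are all positions ever visited, so □◇(yellow ∧ ¬green) holds.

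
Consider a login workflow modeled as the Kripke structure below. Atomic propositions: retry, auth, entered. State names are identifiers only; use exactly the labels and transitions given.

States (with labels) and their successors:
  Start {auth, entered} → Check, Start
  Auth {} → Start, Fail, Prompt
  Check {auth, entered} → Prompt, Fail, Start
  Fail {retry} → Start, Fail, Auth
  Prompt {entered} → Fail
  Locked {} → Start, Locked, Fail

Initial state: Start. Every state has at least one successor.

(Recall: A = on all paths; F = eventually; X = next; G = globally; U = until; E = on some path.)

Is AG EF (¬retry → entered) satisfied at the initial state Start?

States satisfying EF (¬retry → entered): {Start, Auth, Check, Fail, Prompt, Locked}.
States satisfying AG EF (¬retry → entered): {Start, Auth, Check, Fail, Prompt, Locked}.
Every state reachable from Start satisfies EF (¬retry → entered).
Start ∈ Sat(AG EF (¬retry → entered)).

Holds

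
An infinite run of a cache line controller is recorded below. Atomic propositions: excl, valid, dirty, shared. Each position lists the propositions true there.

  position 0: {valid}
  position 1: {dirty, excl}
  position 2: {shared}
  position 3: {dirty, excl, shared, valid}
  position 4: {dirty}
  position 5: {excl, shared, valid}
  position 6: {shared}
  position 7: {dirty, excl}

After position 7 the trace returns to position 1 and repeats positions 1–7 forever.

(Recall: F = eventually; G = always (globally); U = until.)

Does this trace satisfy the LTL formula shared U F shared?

Walking from position 0: F shared first holds at position 0, and shared holds at every earlier position along the way, so shared U F shared holds.

Satisfied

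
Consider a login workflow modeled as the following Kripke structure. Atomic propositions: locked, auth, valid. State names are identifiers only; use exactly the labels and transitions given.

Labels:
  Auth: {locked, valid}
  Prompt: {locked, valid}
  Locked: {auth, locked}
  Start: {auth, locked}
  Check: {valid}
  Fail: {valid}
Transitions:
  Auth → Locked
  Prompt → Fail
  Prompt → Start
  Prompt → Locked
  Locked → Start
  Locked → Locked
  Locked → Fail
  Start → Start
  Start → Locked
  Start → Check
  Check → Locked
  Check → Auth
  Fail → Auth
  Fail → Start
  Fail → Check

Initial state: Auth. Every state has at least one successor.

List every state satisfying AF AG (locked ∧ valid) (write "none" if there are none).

States satisfying AG (locked ∧ valid): ∅.
States satisfying AF AG (locked ∧ valid): ∅.

none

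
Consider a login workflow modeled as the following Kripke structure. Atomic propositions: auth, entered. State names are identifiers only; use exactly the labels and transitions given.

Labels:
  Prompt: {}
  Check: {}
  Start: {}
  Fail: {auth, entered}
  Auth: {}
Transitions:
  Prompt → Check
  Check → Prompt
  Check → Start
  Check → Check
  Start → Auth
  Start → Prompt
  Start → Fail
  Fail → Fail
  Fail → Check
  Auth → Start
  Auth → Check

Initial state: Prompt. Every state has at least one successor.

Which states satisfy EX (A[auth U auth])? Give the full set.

States satisfying A[auth U auth]: {Fail}.
States satisfying EX (A[auth U auth]): {Start, Fail}.

{Start, Fail}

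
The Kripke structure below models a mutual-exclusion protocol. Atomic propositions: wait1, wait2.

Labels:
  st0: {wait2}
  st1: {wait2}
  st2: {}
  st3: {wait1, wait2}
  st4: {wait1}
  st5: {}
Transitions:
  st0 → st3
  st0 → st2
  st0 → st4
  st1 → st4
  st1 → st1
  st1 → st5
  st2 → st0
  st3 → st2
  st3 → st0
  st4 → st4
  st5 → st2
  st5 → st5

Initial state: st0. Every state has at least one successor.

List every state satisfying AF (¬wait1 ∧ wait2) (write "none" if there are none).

States satisfying ¬wait1 ∧ wait2: {st0, st1}.
States satisfying AF (¬wait1 ∧ wait2): {st0, st1, st2, st3}.

{st0, st1, st2, st3}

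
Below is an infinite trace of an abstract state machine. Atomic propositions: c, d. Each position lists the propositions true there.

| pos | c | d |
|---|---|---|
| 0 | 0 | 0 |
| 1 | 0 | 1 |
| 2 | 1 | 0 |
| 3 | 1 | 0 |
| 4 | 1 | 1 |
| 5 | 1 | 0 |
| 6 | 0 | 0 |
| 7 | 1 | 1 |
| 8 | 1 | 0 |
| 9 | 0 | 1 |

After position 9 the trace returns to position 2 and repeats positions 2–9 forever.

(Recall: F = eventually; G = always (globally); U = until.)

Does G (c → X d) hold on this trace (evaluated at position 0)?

c → X d must hold at every position from 0 onward. It fails at position 2, so G (c → X d) is false.
Positions where c holds: 2, 3, 4, 5, 7, 8.
Check X d at each: 2→fails, 3→ok, 4→fails, 5→fails, 7→fails, 8→ok.

Does not hold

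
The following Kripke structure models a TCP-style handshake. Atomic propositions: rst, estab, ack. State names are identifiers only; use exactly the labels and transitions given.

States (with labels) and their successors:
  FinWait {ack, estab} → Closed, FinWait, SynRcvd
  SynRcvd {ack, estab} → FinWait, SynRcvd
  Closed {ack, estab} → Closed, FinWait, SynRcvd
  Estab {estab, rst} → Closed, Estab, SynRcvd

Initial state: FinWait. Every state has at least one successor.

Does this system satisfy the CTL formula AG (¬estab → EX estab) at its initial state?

States satisfying ¬estab → EX estab: {FinWait, SynRcvd, Closed, Estab}.
States satisfying AG (¬estab → EX estab): {FinWait, SynRcvd, Closed, Estab}.
Every state reachable from FinWait satisfies ¬estab → EX estab.
FinWait ∈ Sat(AG (¬estab → EX estab)).

Holds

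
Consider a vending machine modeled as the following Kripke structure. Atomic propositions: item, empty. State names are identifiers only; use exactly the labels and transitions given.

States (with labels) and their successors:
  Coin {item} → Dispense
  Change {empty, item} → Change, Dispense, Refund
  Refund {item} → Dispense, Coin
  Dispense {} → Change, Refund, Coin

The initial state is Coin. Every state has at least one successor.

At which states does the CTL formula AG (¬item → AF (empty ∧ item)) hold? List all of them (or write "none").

States satisfying ¬item → AF (empty ∧ item): {Coin, Change, Refund}.
States satisfying AG (¬item → AF (empty ∧ item)): ∅.

none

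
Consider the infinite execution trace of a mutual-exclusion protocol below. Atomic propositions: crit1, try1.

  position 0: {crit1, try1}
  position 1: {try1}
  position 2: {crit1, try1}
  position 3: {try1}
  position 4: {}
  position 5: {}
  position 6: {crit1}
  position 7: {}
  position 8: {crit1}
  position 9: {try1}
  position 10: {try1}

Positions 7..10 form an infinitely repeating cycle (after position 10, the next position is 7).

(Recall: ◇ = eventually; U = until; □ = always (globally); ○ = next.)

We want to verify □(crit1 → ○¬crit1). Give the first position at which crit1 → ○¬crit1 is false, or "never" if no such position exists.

never

crit1 → ○¬crit1 holds at every position 0..10, and those are all the positions the trace ever visits, so the invariant □(crit1 → ○¬crit1) is never violated.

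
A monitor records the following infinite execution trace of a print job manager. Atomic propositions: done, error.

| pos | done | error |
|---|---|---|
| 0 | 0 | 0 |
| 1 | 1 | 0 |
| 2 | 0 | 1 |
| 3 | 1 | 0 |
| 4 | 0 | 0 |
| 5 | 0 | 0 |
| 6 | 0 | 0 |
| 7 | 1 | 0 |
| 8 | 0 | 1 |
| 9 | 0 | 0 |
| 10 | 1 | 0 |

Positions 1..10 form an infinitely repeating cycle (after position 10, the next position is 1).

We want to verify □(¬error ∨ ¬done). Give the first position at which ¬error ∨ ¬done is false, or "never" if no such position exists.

¬error ∨ ¬done holds at every position 0..10, and those are all the positions the trace ever visits, so the invariant □(¬error ∨ ¬done) is never violated.

never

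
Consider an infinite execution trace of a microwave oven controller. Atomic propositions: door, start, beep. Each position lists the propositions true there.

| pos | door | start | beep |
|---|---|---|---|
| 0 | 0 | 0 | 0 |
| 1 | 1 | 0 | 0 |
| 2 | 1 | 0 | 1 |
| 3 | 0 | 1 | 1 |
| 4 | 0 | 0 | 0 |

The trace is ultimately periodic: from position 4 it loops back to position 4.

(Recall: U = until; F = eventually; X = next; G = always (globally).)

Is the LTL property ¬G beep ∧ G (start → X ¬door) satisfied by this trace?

Holds

start → X ¬door holds at every position 0..4, and those are all positions ever visited, so G (start → X ¬door) holds.
Positions where start holds: 3.
Check X ¬door at each: 3→ok.
At position 0: ¬G beep is true; G (start → X ¬door) is true; so ¬G beep ∧ G (start → X ¬door) is true.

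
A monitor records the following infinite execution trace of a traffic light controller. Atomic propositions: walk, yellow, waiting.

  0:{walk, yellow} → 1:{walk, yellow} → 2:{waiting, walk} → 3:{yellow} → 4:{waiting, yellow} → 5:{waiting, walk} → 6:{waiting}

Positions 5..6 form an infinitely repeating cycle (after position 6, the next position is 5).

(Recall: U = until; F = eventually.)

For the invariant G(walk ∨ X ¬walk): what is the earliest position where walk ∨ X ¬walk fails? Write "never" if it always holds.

4

Check walk ∨ X ¬walk at each position in order: 0 ✓, 1 ✓, 2 ✓, 3 ✓.
At position 4 the labels are {waiting, yellow} and the next position 5 has {waiting, walk}, so walk ∨ X ¬walk is false there. This is the first violation.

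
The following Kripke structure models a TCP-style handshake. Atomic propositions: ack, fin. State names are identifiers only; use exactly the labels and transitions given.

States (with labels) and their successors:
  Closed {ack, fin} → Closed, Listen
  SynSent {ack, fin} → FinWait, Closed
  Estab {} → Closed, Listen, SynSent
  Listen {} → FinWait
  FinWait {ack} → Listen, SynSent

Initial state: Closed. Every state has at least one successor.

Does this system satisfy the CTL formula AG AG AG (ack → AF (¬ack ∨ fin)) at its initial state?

States satisfying AG AG (ack → AF (¬ack ∨ fin)): {Closed, SynSent, Estab, Listen, FinWait}.
States satisfying AG AG AG (ack → AF (¬ack ∨ fin)): {Closed, SynSent, Estab, Listen, FinWait}.
Every state reachable from Closed satisfies AG AG (ack → AF (¬ack ∨ fin)).
Closed ∈ Sat(AG AG AG (ack → AF (¬ack ∨ fin))).

Yes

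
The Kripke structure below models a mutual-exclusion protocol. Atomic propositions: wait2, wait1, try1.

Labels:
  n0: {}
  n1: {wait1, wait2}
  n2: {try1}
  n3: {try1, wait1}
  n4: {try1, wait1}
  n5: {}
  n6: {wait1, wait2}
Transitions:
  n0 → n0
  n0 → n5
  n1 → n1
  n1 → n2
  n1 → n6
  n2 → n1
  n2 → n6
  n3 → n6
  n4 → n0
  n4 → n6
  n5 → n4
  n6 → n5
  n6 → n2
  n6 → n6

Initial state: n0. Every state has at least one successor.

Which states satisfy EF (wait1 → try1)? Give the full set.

States satisfying wait1 → try1: {n0, n2, n3, n4, n5}.
States satisfying EF (wait1 → try1): {n0, n1, n2, n3, n4, n5, n6}.

{n0, n1, n2, n3, n4, n5, n6}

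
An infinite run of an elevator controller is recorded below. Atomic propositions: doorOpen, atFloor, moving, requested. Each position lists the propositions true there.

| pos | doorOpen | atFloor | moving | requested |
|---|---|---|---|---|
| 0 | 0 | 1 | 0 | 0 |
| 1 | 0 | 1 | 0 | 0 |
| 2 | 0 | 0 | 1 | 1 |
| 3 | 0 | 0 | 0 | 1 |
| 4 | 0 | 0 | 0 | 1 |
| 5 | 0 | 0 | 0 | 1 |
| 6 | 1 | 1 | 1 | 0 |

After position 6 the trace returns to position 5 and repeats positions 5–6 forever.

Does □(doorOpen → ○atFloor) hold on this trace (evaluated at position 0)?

doorOpen → ○atFloor must hold at every position from 0 onward. It fails at position 6, so □(doorOpen → ○atFloor) is false.
Positions where doorOpen holds: 6.
Check ○atFloor at each: 6→fails.

Violated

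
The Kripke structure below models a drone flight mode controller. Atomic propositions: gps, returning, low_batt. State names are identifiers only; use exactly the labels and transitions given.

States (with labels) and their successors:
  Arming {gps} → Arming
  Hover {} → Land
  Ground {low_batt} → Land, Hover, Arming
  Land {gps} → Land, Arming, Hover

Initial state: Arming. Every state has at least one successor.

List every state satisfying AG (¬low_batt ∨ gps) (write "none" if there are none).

{Arming, Hover, Land}

States satisfying ¬low_batt ∨ gps: {Arming, Hover, Land}.
States satisfying AG (¬low_batt ∨ gps): {Arming, Hover, Land}.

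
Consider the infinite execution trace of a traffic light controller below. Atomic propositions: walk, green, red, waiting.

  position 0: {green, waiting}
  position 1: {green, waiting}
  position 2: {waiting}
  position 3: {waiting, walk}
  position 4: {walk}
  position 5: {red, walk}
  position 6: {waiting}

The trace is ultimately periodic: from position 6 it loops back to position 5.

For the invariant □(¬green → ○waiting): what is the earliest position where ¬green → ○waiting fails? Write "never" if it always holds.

Check ¬green → ○waiting at each position in order: 0 ✓, 1 ✓, 2 ✓.
At position 3 the labels are {waiting, walk} and the next position 4 has {walk}, so ¬green → ○waiting is false there. This is the first violation.

3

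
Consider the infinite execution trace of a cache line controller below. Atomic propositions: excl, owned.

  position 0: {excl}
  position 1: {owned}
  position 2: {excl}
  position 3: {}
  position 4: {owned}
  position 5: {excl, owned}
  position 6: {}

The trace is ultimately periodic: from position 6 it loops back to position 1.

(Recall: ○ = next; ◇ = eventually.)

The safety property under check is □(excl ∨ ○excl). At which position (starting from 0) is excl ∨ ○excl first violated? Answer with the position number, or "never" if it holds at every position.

Check excl ∨ ○excl at each position in order: 0 ✓, 1 ✓, 2 ✓.
At position 3 the labels are {} and the next position 4 has {owned}, so excl ∨ ○excl is false there. This is the first violation.

3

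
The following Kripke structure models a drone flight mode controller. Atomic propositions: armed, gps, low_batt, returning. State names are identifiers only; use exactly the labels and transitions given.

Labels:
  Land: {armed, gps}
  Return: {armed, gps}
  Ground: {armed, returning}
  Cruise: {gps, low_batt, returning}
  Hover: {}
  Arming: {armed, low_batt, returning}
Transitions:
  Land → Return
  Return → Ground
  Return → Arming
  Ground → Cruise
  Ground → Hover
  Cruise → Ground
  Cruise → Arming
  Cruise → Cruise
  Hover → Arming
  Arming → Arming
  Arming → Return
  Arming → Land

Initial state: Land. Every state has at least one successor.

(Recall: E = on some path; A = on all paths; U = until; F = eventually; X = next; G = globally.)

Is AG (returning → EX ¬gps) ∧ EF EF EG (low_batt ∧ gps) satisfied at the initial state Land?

Holds

States satisfying returning → EX ¬gps: {Land, Return, Ground, Cruise, Hover, Arming}.
States satisfying AG (returning → EX ¬gps): {Land, Return, Ground, Cruise, Hover, Arming}.
States satisfying EF EG (low_batt ∧ gps): {Land, Return, Ground, Cruise, Hover, Arming}.
States satisfying EF EF EG (low_batt ∧ gps): {Land, Return, Ground, Cruise, Hover, Arming}.
States satisfying AG (returning → EX ¬gps) ∧ EF EF EG (low_batt ∧ gps): {Land, Return, Ground, Cruise, Hover, Arming}.
Land ∈ Sat(AG (returning → EX ¬gps) ∧ EF EF EG (low_batt ∧ gps)).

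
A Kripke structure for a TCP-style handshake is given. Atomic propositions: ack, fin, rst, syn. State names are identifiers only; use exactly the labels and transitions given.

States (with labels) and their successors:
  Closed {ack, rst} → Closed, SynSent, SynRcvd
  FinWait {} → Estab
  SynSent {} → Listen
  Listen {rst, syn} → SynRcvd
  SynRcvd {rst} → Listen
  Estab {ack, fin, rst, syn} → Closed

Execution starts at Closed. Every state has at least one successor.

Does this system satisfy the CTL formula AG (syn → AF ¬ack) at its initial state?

States satisfying syn → AF ¬ack: {Closed, FinWait, SynSent, Listen, SynRcvd}.
States satisfying AG (syn → AF ¬ack): {Closed, SynSent, Listen, SynRcvd}.
Every state reachable from Closed satisfies syn → AF ¬ack.
Closed ∈ Sat(AG (syn → AF ¬ack)).

Holds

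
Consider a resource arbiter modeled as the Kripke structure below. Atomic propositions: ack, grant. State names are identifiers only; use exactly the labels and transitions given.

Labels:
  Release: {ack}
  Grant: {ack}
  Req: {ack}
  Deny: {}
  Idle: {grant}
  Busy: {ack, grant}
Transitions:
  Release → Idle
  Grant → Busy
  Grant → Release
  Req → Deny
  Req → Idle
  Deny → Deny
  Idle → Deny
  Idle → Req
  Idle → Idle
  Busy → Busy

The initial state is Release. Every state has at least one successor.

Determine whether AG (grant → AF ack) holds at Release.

States satisfying grant → AF ack: {Release, Grant, Req, Deny, Busy}.
States satisfying AG (grant → AF ack): {Deny, Busy}.
Idle is reachable from Release and violates grant → AF ack, so AG fails at Release.
Release ∉ Sat(AG (grant → AF ack)).

Violated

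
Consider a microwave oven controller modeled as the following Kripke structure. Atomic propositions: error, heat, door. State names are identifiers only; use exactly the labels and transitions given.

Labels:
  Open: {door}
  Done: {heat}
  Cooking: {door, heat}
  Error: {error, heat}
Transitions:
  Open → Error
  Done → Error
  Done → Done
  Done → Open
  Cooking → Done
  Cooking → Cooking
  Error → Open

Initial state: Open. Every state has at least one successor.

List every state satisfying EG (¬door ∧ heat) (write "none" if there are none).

States satisfying ¬door ∧ heat: {Done, Error}.
States satisfying EG (¬door ∧ heat): {Done}.

{Done}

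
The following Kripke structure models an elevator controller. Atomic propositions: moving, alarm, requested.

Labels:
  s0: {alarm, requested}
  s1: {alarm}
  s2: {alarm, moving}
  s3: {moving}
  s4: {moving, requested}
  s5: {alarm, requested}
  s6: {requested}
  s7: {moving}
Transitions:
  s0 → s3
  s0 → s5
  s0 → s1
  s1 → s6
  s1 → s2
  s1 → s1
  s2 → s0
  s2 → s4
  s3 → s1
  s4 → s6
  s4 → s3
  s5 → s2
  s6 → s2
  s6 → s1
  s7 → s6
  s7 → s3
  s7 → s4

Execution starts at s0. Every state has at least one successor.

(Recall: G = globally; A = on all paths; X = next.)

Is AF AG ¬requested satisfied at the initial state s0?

Violated

States satisfying AG ¬requested: ∅.
States satisfying AF AG ¬requested: ∅.
There is a path from s0 along which AG ¬requested never holds.
s0 ∉ Sat(AF AG ¬requested).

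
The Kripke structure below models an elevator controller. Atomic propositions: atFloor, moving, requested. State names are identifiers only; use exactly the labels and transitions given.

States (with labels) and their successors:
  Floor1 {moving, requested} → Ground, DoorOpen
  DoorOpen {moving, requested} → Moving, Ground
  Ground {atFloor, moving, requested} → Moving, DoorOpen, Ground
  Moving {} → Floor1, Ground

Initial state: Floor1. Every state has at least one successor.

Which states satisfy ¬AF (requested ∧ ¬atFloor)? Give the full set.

{Ground, Moving}

States satisfying requested ∧ ¬atFloor: {Floor1, DoorOpen}.
States satisfying AF (requested ∧ ¬atFloor): {Floor1, DoorOpen}.
States satisfying ¬AF (requested ∧ ¬atFloor): {Ground, Moving}.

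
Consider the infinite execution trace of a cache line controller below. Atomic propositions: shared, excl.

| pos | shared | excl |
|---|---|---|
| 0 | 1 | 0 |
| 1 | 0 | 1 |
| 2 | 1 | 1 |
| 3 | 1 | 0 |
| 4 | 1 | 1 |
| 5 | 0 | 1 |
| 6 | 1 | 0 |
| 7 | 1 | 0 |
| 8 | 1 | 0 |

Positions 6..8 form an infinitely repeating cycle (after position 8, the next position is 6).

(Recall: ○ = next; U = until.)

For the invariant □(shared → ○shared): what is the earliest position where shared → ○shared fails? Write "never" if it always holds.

0

At position 0 the labels are {shared} and the next position 1 has {excl}, so shared → ○shared is false there. This is the first violation.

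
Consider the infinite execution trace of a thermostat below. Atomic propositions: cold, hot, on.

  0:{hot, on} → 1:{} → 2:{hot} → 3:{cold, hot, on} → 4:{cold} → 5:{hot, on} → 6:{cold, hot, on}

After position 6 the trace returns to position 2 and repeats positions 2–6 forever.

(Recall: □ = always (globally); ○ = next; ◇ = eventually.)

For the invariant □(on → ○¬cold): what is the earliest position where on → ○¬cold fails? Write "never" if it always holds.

3

Check on → ○¬cold at each position in order: 0 ✓, 1 ✓, 2 ✓.
At position 3 the labels are {cold, hot, on} and the next position 4 has {cold}, so on → ○¬cold is false there. This is the first violation.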